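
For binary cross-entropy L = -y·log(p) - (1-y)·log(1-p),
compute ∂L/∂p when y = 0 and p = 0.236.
∂L/∂p = 1.309

∂L/∂p = -y/p + (1-y)/(1-p) = 0 + 1/0.764 = 1.309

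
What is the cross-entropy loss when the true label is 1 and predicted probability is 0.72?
L = 0.3285

L = -1·log(0.72) - 0·log(0.28) = -log(0.72) = 0.3285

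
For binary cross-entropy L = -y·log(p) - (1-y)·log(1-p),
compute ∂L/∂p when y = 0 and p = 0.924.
∂L/∂p = 13.16

∂L/∂p = -y/p + (1-y)/(1-p) = 0 + 1/0.076 = 13.16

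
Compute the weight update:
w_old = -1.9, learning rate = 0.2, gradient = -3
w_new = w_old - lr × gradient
w_new = -1.3

w_new = w - η·∂L/∂w = -1.9 - 0.2×(-3) = -1.9 - (-0.6) = -1.3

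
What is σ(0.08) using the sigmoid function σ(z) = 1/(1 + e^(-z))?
0.52

sigmoid(0.08) = 1/(1 + e^(-0.08)) = 1/(1 + 0.9231) = 0.52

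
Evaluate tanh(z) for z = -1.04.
-0.7779

tanh(-1.04) = (e^(-1.04) - e^(1.04))/(e^(-1.04) + e^(1.04)) = -0.7779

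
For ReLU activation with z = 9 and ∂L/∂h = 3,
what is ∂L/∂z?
∂L/∂z = 3

h = ReLU(9) = 9
Since z > 0: ∂h/∂z = 1
∂L/∂z = ∂L/∂h · ∂h/∂z = 3 × 1 = 3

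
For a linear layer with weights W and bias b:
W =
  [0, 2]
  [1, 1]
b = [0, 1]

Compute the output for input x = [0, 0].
y = [0, 1]

Wx = [0×0 + 2×0, 1×0 + 1×0]
   = [0, 0]
y = Wx + b = [0 + 0, 0 + 1] = [0, 1]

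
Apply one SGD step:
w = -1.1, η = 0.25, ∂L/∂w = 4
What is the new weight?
w_new = -2.1

w_new = w - η·∂L/∂w = -1.1 - 0.25×(4) = -1.1 - (1) = -2.1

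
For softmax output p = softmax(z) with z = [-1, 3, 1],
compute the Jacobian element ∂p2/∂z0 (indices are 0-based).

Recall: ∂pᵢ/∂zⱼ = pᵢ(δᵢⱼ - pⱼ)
∂p2/∂z0 = -0.001862

p = softmax(z) = [0.01588, 0.8668, 0.1173]
p2 = 0.1173, p0 = 0.01588

∂p2/∂z0 = -p2 × p0 = -0.1173 × 0.01588 = -0.001862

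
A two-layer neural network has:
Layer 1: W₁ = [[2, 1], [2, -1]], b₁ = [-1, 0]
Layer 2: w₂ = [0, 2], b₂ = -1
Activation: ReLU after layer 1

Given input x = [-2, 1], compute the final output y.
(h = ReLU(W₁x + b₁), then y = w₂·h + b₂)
y = -1

Layer 1 pre-activation: z₁ = [-4, -5]
After ReLU: h = [0, 0]
Layer 2 output: y = 0×0 + 2×0 + -1 = -1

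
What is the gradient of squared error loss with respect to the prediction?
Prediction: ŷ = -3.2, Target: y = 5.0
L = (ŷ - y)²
∂L/∂ŷ = -16.4

∂L/∂ŷ = 2(ŷ - y) = 2(-3.2 - 5.0) = 2(-8.2) = -16.4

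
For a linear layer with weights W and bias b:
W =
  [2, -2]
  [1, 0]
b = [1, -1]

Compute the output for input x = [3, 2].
y = [3, 2]

Wx = [2×3 + -2×2, 1×3 + 0×2]
   = [2, 3]
y = Wx + b = [2 + 1, 3 + -1] = [3, 2]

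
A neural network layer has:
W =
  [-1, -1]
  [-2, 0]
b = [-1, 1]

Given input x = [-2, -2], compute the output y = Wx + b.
y = [3, 5]

Wx = [-1×-2 + -1×-2, -2×-2 + 0×-2]
   = [4, 4]
y = Wx + b = [4 + -1, 4 + 1] = [3, 5]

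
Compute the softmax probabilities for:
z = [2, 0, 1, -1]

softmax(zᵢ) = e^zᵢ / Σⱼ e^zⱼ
p = [0.6439, 0.0871, 0.2369, 0.0321]

exp(z) = [7.389, 1, 2.718, 0.3679]
Sum = 11.48
p = [0.6439, 0.0871, 0.2369, 0.0321]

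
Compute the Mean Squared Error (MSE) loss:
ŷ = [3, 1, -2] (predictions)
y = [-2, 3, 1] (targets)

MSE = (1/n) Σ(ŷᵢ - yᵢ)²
MSE = 12.67

MSE = (1/3)((3--2)² + (1-3)² + (-2-1)²) = (1/3)(25 + 4 + 9) = 12.67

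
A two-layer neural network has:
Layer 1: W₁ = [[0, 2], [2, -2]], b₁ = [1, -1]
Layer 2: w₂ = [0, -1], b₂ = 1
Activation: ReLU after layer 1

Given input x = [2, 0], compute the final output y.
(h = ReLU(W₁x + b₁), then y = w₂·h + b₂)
y = -2

Layer 1 pre-activation: z₁ = [1, 3]
After ReLU: h = [1, 3]
Layer 2 output: y = 0×1 + -1×3 + 1 = -2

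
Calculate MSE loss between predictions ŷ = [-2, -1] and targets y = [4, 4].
MSE = 30.5

MSE = (1/2)((-2-4)² + (-1-4)²) = (1/2)(36 + 25) = 30.5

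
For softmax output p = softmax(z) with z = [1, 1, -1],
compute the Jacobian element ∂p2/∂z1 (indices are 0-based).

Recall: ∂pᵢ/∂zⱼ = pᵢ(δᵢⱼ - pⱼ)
∂p2/∂z1 = -0.02968

p = softmax(z) = [0.4683, 0.4683, 0.06338]
p2 = 0.06338, p1 = 0.4683

∂p2/∂z1 = -p2 × p1 = -0.06338 × 0.4683 = -0.02968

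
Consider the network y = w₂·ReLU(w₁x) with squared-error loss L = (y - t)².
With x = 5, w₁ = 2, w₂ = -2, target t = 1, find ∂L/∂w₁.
∂L/∂w₁ = 420

Forward pass:
z = w₁x = 2×5 = 10
h = ReLU(10) = 10
y = w₂h = -2×10 = -20

Backward pass:
∂L/∂y = 2(y - t) = 2(-20 - 1) = -42
∂y/∂h = w₂ = -2
∂h/∂z = 1 (ReLU derivative)
∂z/∂w₁ = x = 5

∂L/∂w₁ = -42 × -2 × 1 × 5 = 420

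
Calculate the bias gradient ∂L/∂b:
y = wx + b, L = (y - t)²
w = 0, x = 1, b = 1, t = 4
∂L/∂b = -6

y = wx + b = (0)(1) + 1 = 1
∂L/∂y = 2(y - t) = 2(1 - 4) = -6
∂y/∂b = 1
∂L/∂b = ∂L/∂y · ∂y/∂b = -6 × 1 = -6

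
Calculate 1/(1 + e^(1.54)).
0.1765

sigmoid(-1.54) = 1/(1 + e^(1.54)) = 1/(1 + 4.665) = 0.1765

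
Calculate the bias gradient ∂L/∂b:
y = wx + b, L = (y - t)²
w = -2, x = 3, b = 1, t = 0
∂L/∂b = -10

y = wx + b = (-2)(3) + 1 = -5
∂L/∂y = 2(y - t) = 2(-5 - 0) = -10
∂y/∂b = 1
∂L/∂b = ∂L/∂y · ∂y/∂b = -10 × 1 = -10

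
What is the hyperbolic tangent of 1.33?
0.8692

tanh(1.33) = (e^(1.33) - e^(-1.33))/(e^(1.33) + e^(-1.33)) = 0.8692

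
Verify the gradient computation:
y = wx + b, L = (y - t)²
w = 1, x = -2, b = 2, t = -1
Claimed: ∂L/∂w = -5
Incorrect

y = (1)(-2) + 2 = 0
∂L/∂y = 2(y - t) = 2(0 - -1) = 2
∂y/∂w = x = -2
∂L/∂w = 2 × -2 = -4

Claimed value: -5
Incorrect: The correct gradient is -4.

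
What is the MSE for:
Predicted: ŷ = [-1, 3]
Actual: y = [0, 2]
MSE = 1

MSE = (1/2)((-1-0)² + (3-2)²) = (1/2)(1 + 1) = 1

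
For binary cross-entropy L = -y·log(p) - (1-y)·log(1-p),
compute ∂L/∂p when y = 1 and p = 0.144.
∂L/∂p = -6.944

∂L/∂p = -y/p + (1-y)/(1-p) = -1/0.144 + 0 = -6.944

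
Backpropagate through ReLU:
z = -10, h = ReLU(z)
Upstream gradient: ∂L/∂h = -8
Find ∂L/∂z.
∂L/∂z = 0

h = ReLU(-10) = 0
Since z < 0: ∂h/∂z = 0
∂L/∂z = ∂L/∂h · ∂h/∂z = -8 × 0 = 0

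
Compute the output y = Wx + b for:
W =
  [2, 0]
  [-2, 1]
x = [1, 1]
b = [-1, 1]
y = [1, 0]

Wx = [2×1 + 0×1, -2×1 + 1×1]
   = [2, -1]
y = Wx + b = [2 + -1, -1 + 1] = [1, 0]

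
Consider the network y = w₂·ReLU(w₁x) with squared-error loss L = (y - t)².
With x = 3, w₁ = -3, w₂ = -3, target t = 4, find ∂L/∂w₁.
∂L/∂w₁ = 0

Forward pass:
z = w₁x = -3×3 = -9
h = ReLU(-9) = 0
y = w₂h = -3×0 = 0

Backward pass:
∂L/∂y = 2(y - t) = 2(0 - 4) = -8
∂y/∂h = w₂ = -3
∂h/∂z = 0 (ReLU derivative)
∂z/∂w₁ = x = 3

∂L/∂w₁ = -8 × -3 × 0 × 3 = 0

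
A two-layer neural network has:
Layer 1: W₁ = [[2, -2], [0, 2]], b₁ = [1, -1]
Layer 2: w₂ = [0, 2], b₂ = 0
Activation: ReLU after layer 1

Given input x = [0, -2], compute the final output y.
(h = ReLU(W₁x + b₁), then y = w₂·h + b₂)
y = 0

Layer 1 pre-activation: z₁ = [5, -5]
After ReLU: h = [5, 0]
Layer 2 output: y = 0×5 + 2×0 + 0 = 0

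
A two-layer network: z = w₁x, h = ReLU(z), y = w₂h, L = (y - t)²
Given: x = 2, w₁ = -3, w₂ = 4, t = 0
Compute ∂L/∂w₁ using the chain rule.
∂L/∂w₁ = 0

Forward pass:
z = w₁x = -3×2 = -6
h = ReLU(-6) = 0
y = w₂h = 4×0 = 0

Backward pass:
∂L/∂y = 2(y - t) = 2(0 - 0) = 0
∂y/∂h = w₂ = 4
∂h/∂z = 0 (ReLU derivative)
∂z/∂w₁ = x = 2

∂L/∂w₁ = 0 × 4 × 0 × 2 = 0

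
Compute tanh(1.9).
0.9562

tanh(1.9) = (e^(1.9) - e^(-1.9))/(e^(1.9) + e^(-1.9)) = 0.9562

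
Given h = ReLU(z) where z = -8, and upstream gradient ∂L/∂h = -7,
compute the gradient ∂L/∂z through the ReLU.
∂L/∂z = 0

h = ReLU(-8) = 0
Since z < 0: ∂h/∂z = 0
∂L/∂z = ∂L/∂h · ∂h/∂z = -7 × 0 = 0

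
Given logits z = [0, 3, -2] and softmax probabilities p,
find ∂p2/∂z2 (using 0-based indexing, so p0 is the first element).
∂p2/∂z2 = 0.006337

p = softmax(z) = [0.04712, 0.9465, 0.006377]
p2 = 0.006377

∂p2/∂z2 = p2(1 - p2) = 0.006377 × (1 - 0.006377) = 0.006337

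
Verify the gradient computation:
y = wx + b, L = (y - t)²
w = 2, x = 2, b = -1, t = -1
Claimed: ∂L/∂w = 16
Correct

y = (2)(2) + -1 = 3
∂L/∂y = 2(y - t) = 2(3 - -1) = 8
∂y/∂w = x = 2
∂L/∂w = 8 × 2 = 16

Claimed value: 16
Correct: The correct gradient is 16.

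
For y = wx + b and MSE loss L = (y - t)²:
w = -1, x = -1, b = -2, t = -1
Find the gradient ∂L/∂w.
∂L/∂w = 0

y = wx + b = (-1)(-1) + -2 = -1
∂L/∂y = 2(y - t) = 2(-1 - -1) = 0
∂y/∂w = x = -1
∂L/∂w = ∂L/∂y · ∂y/∂w = 0 × -1 = 0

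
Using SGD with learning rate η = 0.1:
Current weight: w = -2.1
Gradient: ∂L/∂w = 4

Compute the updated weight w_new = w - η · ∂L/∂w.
w_new = -2.5

w_new = w - η·∂L/∂w = -2.1 - 0.1×(4) = -2.1 - (0.4) = -2.5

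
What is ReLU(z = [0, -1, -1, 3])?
h = [0, 0, 0, 3]

ReLU applied element-wise: max(0,0)=0, max(0,-1)=0, max(0,-1)=0, max(0,3)=3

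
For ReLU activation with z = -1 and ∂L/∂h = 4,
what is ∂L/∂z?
∂L/∂z = 0

h = ReLU(-1) = 0
Since z < 0: ∂h/∂z = 0
∂L/∂z = ∂L/∂h · ∂h/∂z = 4 × 0 = 0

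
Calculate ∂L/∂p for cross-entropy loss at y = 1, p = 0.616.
∂L/∂p = -1.623

∂L/∂p = -y/p + (1-y)/(1-p) = -1/0.616 + 0 = -1.623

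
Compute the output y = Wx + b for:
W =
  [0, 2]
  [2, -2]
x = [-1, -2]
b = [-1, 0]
y = [-5, 2]

Wx = [0×-1 + 2×-2, 2×-1 + -2×-2]
   = [-4, 2]
y = Wx + b = [-4 + -1, 2 + 0] = [-5, 2]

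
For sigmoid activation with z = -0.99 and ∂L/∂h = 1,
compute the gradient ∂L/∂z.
∂L/∂z = 0.1975

σ(-0.99) = 0.2709
σ'(-0.99) = σ(-0.99)(1 - σ(-0.99)) = 0.2709 × 0.7291 = 0.1975
∂L/∂z = ∂L/∂h · σ'(z) = 1 × 0.1975 = 0.1975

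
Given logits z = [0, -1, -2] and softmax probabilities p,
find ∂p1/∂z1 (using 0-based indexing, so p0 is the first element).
∂p1/∂z1 = 0.1848

p = softmax(z) = [0.6652, 0.2447, 0.09003]
p1 = 0.2447

∂p1/∂z1 = p1(1 - p1) = 0.2447 × (1 - 0.2447) = 0.1848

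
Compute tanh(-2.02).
-0.9654

tanh(-2.02) = (e^(-2.02) - e^(2.02))/(e^(-2.02) + e^(2.02)) = -0.9654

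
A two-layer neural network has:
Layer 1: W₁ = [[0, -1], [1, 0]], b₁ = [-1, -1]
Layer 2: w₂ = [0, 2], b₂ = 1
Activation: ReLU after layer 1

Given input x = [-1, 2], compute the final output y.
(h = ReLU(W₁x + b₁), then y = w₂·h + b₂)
y = 1

Layer 1 pre-activation: z₁ = [-3, -2]
After ReLU: h = [0, 0]
Layer 2 output: y = 0×0 + 2×0 + 1 = 1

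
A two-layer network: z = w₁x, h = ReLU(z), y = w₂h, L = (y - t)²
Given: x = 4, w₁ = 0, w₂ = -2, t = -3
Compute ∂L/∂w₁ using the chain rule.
∂L/∂w₁ = 0

Forward pass:
z = w₁x = 0×4 = 0
h = ReLU(0) = 0
y = w₂h = -2×0 = 0

Backward pass:
∂L/∂y = 2(y - t) = 2(0 - -3) = 6
∂y/∂h = w₂ = -2
∂h/∂z = 0 (ReLU derivative)
∂z/∂w₁ = x = 4

∂L/∂w₁ = 6 × -2 × 0 × 4 = 0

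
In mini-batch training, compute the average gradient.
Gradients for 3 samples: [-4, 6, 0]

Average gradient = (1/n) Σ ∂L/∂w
Average gradient = 0.6667

Average = (1/3)(-4 + 6 + 0) = 2/3 = 0.6667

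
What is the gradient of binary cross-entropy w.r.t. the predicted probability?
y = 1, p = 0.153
∂L/∂p = -6.536

∂L/∂p = -y/p + (1-y)/(1-p) = -1/0.153 + 0 = -6.536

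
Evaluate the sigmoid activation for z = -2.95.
0.04974

sigmoid(-2.95) = 1/(1 + e^(2.95)) = 1/(1 + 19.11) = 0.04974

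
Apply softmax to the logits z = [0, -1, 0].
p = [0.4223, 0.1554, 0.4223]

exp(z) = [1, 0.3679, 1]
Sum = 2.368
p = [0.4223, 0.1554, 0.4223]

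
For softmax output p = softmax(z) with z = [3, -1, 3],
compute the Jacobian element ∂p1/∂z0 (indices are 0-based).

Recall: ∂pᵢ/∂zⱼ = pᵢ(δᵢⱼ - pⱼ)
∂p1/∂z0 = -0.004496

p = softmax(z) = [0.4955, 0.009075, 0.4955]
p1 = 0.009075, p0 = 0.4955

∂p1/∂z0 = -p1 × p0 = -0.009075 × 0.4955 = -0.004496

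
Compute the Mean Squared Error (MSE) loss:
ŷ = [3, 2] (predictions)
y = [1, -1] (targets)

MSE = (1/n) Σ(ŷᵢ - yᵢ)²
MSE = 6.5

MSE = (1/2)((3-1)² + (2--1)²) = (1/2)(4 + 9) = 6.5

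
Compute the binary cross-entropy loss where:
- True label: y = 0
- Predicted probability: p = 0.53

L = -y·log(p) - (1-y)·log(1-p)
L = 0.755

L = -0·log(0.53) - 1·log(0.47) = -log(0.47) = 0.755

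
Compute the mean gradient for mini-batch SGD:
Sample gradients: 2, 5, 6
Average gradient = 4.333

Average = (1/3)(2 + 5 + 6) = 13/3 = 4.333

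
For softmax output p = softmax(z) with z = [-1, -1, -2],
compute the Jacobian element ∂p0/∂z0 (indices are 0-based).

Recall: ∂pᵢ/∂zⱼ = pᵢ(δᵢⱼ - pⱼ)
∂p0/∂z0 = 0.244

p = softmax(z) = [0.4223, 0.4223, 0.1554]
p0 = 0.4223

∂p0/∂z0 = p0(1 - p0) = 0.4223 × (1 - 0.4223) = 0.244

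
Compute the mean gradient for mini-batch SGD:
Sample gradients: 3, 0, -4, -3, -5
Average gradient = -1.8

Average = (1/5)(3 + 0 + -4 + -3 + -5) = -9/5 = -1.8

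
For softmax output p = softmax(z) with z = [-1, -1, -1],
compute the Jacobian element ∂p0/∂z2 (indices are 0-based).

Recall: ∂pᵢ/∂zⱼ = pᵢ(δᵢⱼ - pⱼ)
∂p0/∂z2 = -0.1111

p = softmax(z) = [0.3333, 0.3333, 0.3333]
p0 = 0.3333, p2 = 0.3333

∂p0/∂z2 = -p0 × p2 = -0.3333 × 0.3333 = -0.1111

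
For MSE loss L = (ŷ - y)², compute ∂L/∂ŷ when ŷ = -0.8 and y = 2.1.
∂L/∂ŷ = -5.8

∂L/∂ŷ = 2(ŷ - y) = 2(-0.8 - 2.1) = 2(-2.9) = -5.8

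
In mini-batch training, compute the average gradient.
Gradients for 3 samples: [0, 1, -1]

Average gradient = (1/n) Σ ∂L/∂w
Average gradient = 0

Average = (1/3)(0 + 1 + -1) = 0/3 = 0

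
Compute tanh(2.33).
0.9812

tanh(2.33) = (e^(2.33) - e^(-2.33))/(e^(2.33) + e^(-2.33)) = 0.9812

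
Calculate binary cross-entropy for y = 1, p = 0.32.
L = 1.139

L = -1·log(0.32) - 0·log(0.68) = -log(0.32) = 1.139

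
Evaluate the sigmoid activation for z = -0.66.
0.3407

sigmoid(-0.66) = 1/(1 + e^(0.66)) = 1/(1 + 1.935) = 0.3407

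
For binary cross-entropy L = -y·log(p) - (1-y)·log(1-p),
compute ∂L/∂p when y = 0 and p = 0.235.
∂L/∂p = 1.307

∂L/∂p = -y/p + (1-y)/(1-p) = 0 + 1/0.765 = 1.307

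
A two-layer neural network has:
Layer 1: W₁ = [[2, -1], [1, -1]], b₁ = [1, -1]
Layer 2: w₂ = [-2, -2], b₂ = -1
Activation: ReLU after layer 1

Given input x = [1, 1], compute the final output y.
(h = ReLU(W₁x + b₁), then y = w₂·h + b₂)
y = -5

Layer 1 pre-activation: z₁ = [2, -1]
After ReLU: h = [2, 0]
Layer 2 output: y = -2×2 + -2×0 + -1 = -5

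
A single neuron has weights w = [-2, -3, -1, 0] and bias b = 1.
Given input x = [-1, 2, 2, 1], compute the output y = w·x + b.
y = -5

y = (-2)(-1) + (-3)(2) + (-1)(2) + (0)(1) + 1 = -5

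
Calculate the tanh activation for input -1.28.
-0.8565

tanh(-1.28) = (e^(-1.28) - e^(1.28))/(e^(-1.28) + e^(1.28)) = -0.8565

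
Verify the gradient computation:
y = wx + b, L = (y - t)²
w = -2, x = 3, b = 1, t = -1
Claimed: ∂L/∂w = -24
Correct

y = (-2)(3) + 1 = -5
∂L/∂y = 2(y - t) = 2(-5 - -1) = -8
∂y/∂w = x = 3
∂L/∂w = -8 × 3 = -24

Claimed value: -24
Correct: The correct gradient is -24.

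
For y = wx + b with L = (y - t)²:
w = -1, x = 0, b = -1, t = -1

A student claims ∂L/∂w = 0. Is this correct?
Correct

y = (-1)(0) + -1 = -1
∂L/∂y = 2(y - t) = 2(-1 - -1) = 0
∂y/∂w = x = 0
∂L/∂w = 0 × 0 = 0

Claimed value: 0
Correct: The correct gradient is 0.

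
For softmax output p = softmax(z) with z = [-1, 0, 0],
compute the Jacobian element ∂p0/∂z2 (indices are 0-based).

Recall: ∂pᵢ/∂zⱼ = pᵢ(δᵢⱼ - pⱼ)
∂p0/∂z2 = -0.06561

p = softmax(z) = [0.1554, 0.4223, 0.4223]
p0 = 0.1554, p2 = 0.4223

∂p0/∂z2 = -p0 × p2 = -0.1554 × 0.4223 = -0.06561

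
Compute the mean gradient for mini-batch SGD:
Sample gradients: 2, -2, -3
Average gradient = -1

Average = (1/3)(2 + -2 + -3) = -3/3 = -1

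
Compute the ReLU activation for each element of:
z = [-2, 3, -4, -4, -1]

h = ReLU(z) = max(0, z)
h = [0, 3, 0, 0, 0]

ReLU applied element-wise: max(0,-2)=0, max(0,3)=3, max(0,-4)=0, max(0,-4)=0, max(0,-1)=0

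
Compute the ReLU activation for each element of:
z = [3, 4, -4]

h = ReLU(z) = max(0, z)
h = [3, 4, 0]

ReLU applied element-wise: max(0,3)=3, max(0,4)=4, max(0,-4)=0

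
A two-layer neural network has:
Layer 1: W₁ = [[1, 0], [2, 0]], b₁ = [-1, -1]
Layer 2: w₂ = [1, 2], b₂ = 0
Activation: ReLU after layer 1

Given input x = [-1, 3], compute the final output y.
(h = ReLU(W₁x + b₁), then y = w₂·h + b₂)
y = 0

Layer 1 pre-activation: z₁ = [-2, -3]
After ReLU: h = [0, 0]
Layer 2 output: y = 1×0 + 2×0 + 0 = 0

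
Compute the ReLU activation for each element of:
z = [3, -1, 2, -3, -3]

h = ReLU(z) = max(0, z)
h = [3, 0, 2, 0, 0]

ReLU applied element-wise: max(0,3)=3, max(0,-1)=0, max(0,2)=2, max(0,-3)=0, max(0,-3)=0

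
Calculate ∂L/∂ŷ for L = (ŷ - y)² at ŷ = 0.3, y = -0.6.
∂L/∂ŷ = 1.8

∂L/∂ŷ = 2(ŷ - y) = 2(0.3 - -0.6) = 2(0.9) = 1.8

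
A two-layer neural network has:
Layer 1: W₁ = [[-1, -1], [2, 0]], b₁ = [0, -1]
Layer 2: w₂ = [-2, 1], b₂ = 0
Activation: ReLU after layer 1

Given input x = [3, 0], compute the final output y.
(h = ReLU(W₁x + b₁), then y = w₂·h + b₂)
y = 5

Layer 1 pre-activation: z₁ = [-3, 5]
After ReLU: h = [0, 5]
Layer 2 output: y = -2×0 + 1×5 + 0 = 5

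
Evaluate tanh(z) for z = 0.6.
0.537

tanh(0.6) = (e^(0.6) - e^(-0.6))/(e^(0.6) + e^(-0.6)) = 0.537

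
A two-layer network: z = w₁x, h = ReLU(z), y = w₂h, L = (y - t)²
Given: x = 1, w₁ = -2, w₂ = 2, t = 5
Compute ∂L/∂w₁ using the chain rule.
∂L/∂w₁ = 0

Forward pass:
z = w₁x = -2×1 = -2
h = ReLU(-2) = 0
y = w₂h = 2×0 = 0

Backward pass:
∂L/∂y = 2(y - t) = 2(0 - 5) = -10
∂y/∂h = w₂ = 2
∂h/∂z = 0 (ReLU derivative)
∂z/∂w₁ = x = 1

∂L/∂w₁ = -10 × 2 × 0 × 1 = 0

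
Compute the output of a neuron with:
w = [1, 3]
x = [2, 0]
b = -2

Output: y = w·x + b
y = 0

y = (1)(2) + (3)(0) + -2 = 0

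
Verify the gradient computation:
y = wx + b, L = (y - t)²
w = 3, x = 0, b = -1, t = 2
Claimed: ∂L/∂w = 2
Incorrect

y = (3)(0) + -1 = -1
∂L/∂y = 2(y - t) = 2(-1 - 2) = -6
∂y/∂w = x = 0
∂L/∂w = -6 × 0 = 0

Claimed value: 2
Incorrect: The correct gradient is 0.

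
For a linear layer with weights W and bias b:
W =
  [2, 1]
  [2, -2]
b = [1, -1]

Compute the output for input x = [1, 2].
y = [5, -3]

Wx = [2×1 + 1×2, 2×1 + -2×2]
   = [4, -2]
y = Wx + b = [4 + 1, -2 + -1] = [5, -3]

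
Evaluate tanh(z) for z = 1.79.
0.9458

tanh(1.79) = (e^(1.79) - e^(-1.79))/(e^(1.79) + e^(-1.79)) = 0.9458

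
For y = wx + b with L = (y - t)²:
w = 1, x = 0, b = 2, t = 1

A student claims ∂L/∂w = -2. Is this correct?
Incorrect

y = (1)(0) + 2 = 2
∂L/∂y = 2(y - t) = 2(2 - 1) = 2
∂y/∂w = x = 0
∂L/∂w = 2 × 0 = 0

Claimed value: -2
Incorrect: The correct gradient is 0.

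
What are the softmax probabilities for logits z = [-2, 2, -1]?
p = [0.0171, 0.9362, 0.0466]

exp(z) = [0.1353, 7.389, 0.3679]
Sum = 7.892
p = [0.0171, 0.9362, 0.0466]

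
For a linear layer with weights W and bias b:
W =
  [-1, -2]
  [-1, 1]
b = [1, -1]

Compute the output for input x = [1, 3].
y = [-6, 1]

Wx = [-1×1 + -2×3, -1×1 + 1×3]
   = [-7, 2]
y = Wx + b = [-7 + 1, 2 + -1] = [-6, 1]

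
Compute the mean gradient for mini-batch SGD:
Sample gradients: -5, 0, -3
Average gradient = -2.667

Average = (1/3)(-5 + 0 + -3) = -8/3 = -2.667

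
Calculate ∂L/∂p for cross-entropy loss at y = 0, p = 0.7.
∂L/∂p = 3.333

∂L/∂p = -y/p + (1-y)/(1-p) = 0 + 1/0.3 = 3.333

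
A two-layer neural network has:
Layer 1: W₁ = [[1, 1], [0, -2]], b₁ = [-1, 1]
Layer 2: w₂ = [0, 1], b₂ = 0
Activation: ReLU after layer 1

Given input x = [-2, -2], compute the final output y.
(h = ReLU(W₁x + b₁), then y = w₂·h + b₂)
y = 5

Layer 1 pre-activation: z₁ = [-5, 5]
After ReLU: h = [0, 5]
Layer 2 output: y = 0×0 + 1×5 + 0 = 5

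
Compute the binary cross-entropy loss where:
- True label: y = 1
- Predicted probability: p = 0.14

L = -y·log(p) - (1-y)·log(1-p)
L = 1.966

L = -1·log(0.14) - 0·log(0.86) = -log(0.14) = 1.966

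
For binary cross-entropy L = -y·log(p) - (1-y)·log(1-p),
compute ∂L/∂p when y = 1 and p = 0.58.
∂L/∂p = -1.724

∂L/∂p = -y/p + (1-y)/(1-p) = -1/0.58 + 0 = -1.724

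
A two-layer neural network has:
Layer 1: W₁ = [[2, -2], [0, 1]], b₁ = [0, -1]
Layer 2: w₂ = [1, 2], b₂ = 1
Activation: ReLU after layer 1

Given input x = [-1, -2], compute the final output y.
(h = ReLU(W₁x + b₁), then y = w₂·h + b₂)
y = 3

Layer 1 pre-activation: z₁ = [2, -3]
After ReLU: h = [2, 0]
Layer 2 output: y = 1×2 + 2×0 + 1 = 3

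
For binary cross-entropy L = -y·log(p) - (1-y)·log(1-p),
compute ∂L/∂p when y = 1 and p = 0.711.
∂L/∂p = -1.406

∂L/∂p = -y/p + (1-y)/(1-p) = -1/0.711 + 0 = -1.406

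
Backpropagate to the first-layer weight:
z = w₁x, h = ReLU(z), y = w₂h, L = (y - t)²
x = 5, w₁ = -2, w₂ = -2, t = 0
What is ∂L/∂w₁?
∂L/∂w₁ = 0

Forward pass:
z = w₁x = -2×5 = -10
h = ReLU(-10) = 0
y = w₂h = -2×0 = 0

Backward pass:
∂L/∂y = 2(y - t) = 2(0 - 0) = 0
∂y/∂h = w₂ = -2
∂h/∂z = 0 (ReLU derivative)
∂z/∂w₁ = x = 5

∂L/∂w₁ = 0 × -2 × 0 × 5 = 0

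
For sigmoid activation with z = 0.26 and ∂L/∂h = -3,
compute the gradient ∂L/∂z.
∂L/∂z = -0.7375

σ(0.26) = 0.5646
σ'(0.26) = σ(0.26)(1 - σ(0.26)) = 0.5646 × 0.4354 = 0.2458
∂L/∂z = ∂L/∂h · σ'(z) = -3 × 0.2458 = -0.7375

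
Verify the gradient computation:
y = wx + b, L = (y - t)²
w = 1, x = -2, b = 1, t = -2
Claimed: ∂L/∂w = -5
Incorrect

y = (1)(-2) + 1 = -1
∂L/∂y = 2(y - t) = 2(-1 - -2) = 2
∂y/∂w = x = -2
∂L/∂w = 2 × -2 = -4

Claimed value: -5
Incorrect: The correct gradient is -4.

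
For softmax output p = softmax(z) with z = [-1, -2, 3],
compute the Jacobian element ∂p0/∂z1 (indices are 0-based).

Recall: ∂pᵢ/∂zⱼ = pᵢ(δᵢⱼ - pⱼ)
∂p0/∂z1 = -0.0001175

p = softmax(z) = [0.01787, 0.006573, 0.9756]
p0 = 0.01787, p1 = 0.006573

∂p0/∂z1 = -p0 × p1 = -0.01787 × 0.006573 = -0.0001175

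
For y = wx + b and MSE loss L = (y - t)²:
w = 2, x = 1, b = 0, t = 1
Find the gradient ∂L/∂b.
∂L/∂b = 2

y = wx + b = (2)(1) + 0 = 2
∂L/∂y = 2(y - t) = 2(2 - 1) = 2
∂y/∂b = 1
∂L/∂b = ∂L/∂y · ∂y/∂b = 2 × 1 = 2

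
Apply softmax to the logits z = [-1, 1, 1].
p = [0.0634, 0.4683, 0.4683]

exp(z) = [0.3679, 2.718, 2.718]
Sum = 5.804
p = [0.0634, 0.4683, 0.4683]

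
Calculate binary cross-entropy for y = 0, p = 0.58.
L = 0.8675

L = -0·log(0.58) - 1·log(0.42) = -log(0.42) = 0.8675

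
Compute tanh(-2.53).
-0.9874

tanh(-2.53) = (e^(-2.53) - e^(2.53))/(e^(-2.53) + e^(2.53)) = -0.9874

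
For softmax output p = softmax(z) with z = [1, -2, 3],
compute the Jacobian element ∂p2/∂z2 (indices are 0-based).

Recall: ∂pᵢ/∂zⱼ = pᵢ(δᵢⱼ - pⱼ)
∂p2/∂z2 = 0.1089

p = softmax(z) = [0.1185, 0.0059, 0.8756]
p2 = 0.8756

∂p2/∂z2 = p2(1 - p2) = 0.8756 × (1 - 0.8756) = 0.1089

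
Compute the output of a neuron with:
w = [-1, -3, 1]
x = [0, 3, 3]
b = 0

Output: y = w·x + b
y = -6

y = (-1)(0) + (-3)(3) + (1)(3) + 0 = -6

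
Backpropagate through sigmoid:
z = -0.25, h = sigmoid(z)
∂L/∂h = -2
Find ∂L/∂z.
∂L/∂z = -0.4923

σ(-0.25) = 0.4378
σ'(-0.25) = σ(-0.25)(1 - σ(-0.25)) = 0.4378 × 0.5622 = 0.2461
∂L/∂z = ∂L/∂h · σ'(z) = -2 × 0.2461 = -0.4923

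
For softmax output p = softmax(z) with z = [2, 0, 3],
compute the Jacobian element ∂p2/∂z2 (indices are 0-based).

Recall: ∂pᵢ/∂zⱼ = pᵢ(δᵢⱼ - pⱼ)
∂p2/∂z2 = 0.2078

p = softmax(z) = [0.2595, 0.03512, 0.7054]
p2 = 0.7054

∂p2/∂z2 = p2(1 - p2) = 0.7054 × (1 - 0.7054) = 0.2078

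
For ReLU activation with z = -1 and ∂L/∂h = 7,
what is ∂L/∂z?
∂L/∂z = 0

h = ReLU(-1) = 0
Since z < 0: ∂h/∂z = 0
∂L/∂z = ∂L/∂h · ∂h/∂z = 7 × 0 = 0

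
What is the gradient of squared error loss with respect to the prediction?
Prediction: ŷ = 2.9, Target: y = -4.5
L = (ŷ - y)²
∂L/∂ŷ = 14.8

∂L/∂ŷ = 2(ŷ - y) = 2(2.9 - -4.5) = 2(7.4) = 14.8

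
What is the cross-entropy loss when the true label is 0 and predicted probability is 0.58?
L = 0.8675

L = -0·log(0.58) - 1·log(0.42) = -log(0.42) = 0.8675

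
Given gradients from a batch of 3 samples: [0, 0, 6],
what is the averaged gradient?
Average gradient = 2

Average = (1/3)(0 + 0 + 6) = 6/3 = 2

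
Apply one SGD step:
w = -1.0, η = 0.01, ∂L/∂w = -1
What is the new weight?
w_new = -0.99

w_new = w - η·∂L/∂w = -1.0 - 0.01×(-1) = -1.0 - (-0.01) = -0.99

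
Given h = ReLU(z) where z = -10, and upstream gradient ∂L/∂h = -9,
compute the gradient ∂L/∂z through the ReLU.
∂L/∂z = 0

h = ReLU(-10) = 0
Since z < 0: ∂h/∂z = 0
∂L/∂z = ∂L/∂h · ∂h/∂z = -9 × 0 = 0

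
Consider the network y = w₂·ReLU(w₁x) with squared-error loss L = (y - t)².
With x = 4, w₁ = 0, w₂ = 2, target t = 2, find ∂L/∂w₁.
∂L/∂w₁ = 0

Forward pass:
z = w₁x = 0×4 = 0
h = ReLU(0) = 0
y = w₂h = 2×0 = 0

Backward pass:
∂L/∂y = 2(y - t) = 2(0 - 2) = -4
∂y/∂h = w₂ = 2
∂h/∂z = 0 (ReLU derivative)
∂z/∂w₁ = x = 4

∂L/∂w₁ = -4 × 2 × 0 × 4 = 0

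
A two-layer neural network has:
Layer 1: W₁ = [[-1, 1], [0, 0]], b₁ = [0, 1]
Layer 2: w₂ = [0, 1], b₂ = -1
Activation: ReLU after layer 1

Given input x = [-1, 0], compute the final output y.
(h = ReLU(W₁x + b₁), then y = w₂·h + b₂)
y = 0

Layer 1 pre-activation: z₁ = [1, 1]
After ReLU: h = [1, 1]
Layer 2 output: y = 0×1 + 1×1 + -1 = 0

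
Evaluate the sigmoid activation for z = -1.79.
0.1431

sigmoid(-1.79) = 1/(1 + e^(1.79)) = 1/(1 + 5.989) = 0.1431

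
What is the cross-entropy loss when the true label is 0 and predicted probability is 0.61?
L = 0.9416

L = -0·log(0.61) - 1·log(0.39) = -log(0.39) = 0.9416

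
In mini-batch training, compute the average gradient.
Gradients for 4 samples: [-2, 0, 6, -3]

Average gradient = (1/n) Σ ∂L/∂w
Average gradient = 0.25

Average = (1/4)(-2 + 0 + 6 + -3) = 1/4 = 0.25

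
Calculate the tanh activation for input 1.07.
0.7895

tanh(1.07) = (e^(1.07) - e^(-1.07))/(e^(1.07) + e^(-1.07)) = 0.7895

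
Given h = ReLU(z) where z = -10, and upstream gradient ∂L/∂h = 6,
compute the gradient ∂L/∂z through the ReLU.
∂L/∂z = 0

h = ReLU(-10) = 0
Since z < 0: ∂h/∂z = 0
∂L/∂z = ∂L/∂h · ∂h/∂z = 6 × 0 = 0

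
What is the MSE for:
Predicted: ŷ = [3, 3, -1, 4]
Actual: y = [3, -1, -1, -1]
MSE = 10.25

MSE = (1/4)((3-3)² + (3--1)² + (-1--1)² + (4--1)²) = (1/4)(0 + 16 + 0 + 25) = 10.25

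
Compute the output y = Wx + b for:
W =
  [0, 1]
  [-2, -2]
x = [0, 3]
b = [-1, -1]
y = [2, -7]

Wx = [0×0 + 1×3, -2×0 + -2×3]
   = [3, -6]
y = Wx + b = [3 + -1, -6 + -1] = [2, -7]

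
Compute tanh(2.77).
0.9922

tanh(2.77) = (e^(2.77) - e^(-2.77))/(e^(2.77) + e^(-2.77)) = 0.9922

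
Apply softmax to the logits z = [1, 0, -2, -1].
p = [0.6439, 0.2369, 0.0321, 0.0871]

exp(z) = [2.718, 1, 0.1353, 0.3679]
Sum = 4.221
p = [0.6439, 0.2369, 0.0321, 0.0871]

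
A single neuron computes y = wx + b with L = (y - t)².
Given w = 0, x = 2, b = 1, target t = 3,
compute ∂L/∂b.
∂L/∂b = -4

y = wx + b = (0)(2) + 1 = 1
∂L/∂y = 2(y - t) = 2(1 - 3) = -4
∂y/∂b = 1
∂L/∂b = ∂L/∂y · ∂y/∂b = -4 × 1 = -4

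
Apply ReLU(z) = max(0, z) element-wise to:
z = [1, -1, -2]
h = [1, 0, 0]

ReLU applied element-wise: max(0,1)=1, max(0,-1)=0, max(0,-2)=0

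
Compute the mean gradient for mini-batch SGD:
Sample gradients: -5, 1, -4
Average gradient = -2.667

Average = (1/3)(-5 + 1 + -4) = -8/3 = -2.667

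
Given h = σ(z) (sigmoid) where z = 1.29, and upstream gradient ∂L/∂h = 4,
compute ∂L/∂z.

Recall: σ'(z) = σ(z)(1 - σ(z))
∂L/∂z = 0.677

σ(1.29) = 0.7841
σ'(1.29) = σ(1.29)(1 - σ(1.29)) = 0.7841 × 0.2159 = 0.1693
∂L/∂z = ∂L/∂h · σ'(z) = 4 × 0.1693 = 0.677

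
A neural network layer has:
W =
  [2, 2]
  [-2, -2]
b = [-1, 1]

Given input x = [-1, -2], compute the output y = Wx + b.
y = [-7, 7]

Wx = [2×-1 + 2×-2, -2×-1 + -2×-2]
   = [-6, 6]
y = Wx + b = [-6 + -1, 6 + 1] = [-7, 7]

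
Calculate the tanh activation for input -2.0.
-0.964

tanh(-2.0) = (e^(-2.0) - e^(2.0))/(e^(-2.0) + e^(2.0)) = -0.964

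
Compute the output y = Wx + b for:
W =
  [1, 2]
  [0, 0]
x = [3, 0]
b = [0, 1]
y = [3, 1]

Wx = [1×3 + 2×0, 0×3 + 0×0]
   = [3, 0]
y = Wx + b = [3 + 0, 0 + 1] = [3, 1]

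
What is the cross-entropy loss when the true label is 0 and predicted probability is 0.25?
L = 0.2877

L = -0·log(0.25) - 1·log(0.75) = -log(0.75) = 0.2877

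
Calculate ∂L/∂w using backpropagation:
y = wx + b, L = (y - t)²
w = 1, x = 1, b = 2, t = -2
∂L/∂w = 10

y = wx + b = (1)(1) + 2 = 3
∂L/∂y = 2(y - t) = 2(3 - -2) = 10
∂y/∂w = x = 1
∂L/∂w = ∂L/∂y · ∂y/∂w = 10 × 1 = 10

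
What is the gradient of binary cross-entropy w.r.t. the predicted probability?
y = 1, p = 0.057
∂L/∂p = -17.54

∂L/∂p = -y/p + (1-y)/(1-p) = -1/0.057 + 0 = -17.54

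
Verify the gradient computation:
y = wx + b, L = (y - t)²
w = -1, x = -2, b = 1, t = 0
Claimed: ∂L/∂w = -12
Correct

y = (-1)(-2) + 1 = 3
∂L/∂y = 2(y - t) = 2(3 - 0) = 6
∂y/∂w = x = -2
∂L/∂w = 6 × -2 = -12

Claimed value: -12
Correct: The correct gradient is -12.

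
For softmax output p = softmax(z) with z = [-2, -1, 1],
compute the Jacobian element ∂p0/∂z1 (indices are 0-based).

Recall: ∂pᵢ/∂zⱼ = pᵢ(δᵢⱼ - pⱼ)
∂p0/∂z1 = -0.004797

p = softmax(z) = [0.04201, 0.1142, 0.8438]
p0 = 0.04201, p1 = 0.1142

∂p0/∂z1 = -p0 × p1 = -0.04201 × 0.1142 = -0.004797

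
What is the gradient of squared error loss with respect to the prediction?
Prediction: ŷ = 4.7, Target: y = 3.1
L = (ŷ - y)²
∂L/∂ŷ = 3.2

∂L/∂ŷ = 2(ŷ - y) = 2(4.7 - 3.1) = 2(1.6) = 3.2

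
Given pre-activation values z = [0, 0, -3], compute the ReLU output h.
h = [0, 0, 0]

ReLU applied element-wise: max(0,0)=0, max(0,0)=0, max(0,-3)=0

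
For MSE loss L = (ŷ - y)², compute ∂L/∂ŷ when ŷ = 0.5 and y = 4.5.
∂L/∂ŷ = -8.0

∂L/∂ŷ = 2(ŷ - y) = 2(0.5 - 4.5) = 2(-4.0) = -8.0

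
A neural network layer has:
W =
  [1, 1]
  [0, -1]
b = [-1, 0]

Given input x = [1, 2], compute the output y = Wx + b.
y = [2, -2]

Wx = [1×1 + 1×2, 0×1 + -1×2]
   = [3, -2]
y = Wx + b = [3 + -1, -2 + 0] = [2, -2]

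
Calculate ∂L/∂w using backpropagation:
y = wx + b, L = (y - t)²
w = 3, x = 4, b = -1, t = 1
∂L/∂w = 80

y = wx + b = (3)(4) + -1 = 11
∂L/∂y = 2(y - t) = 2(11 - 1) = 20
∂y/∂w = x = 4
∂L/∂w = ∂L/∂y · ∂y/∂w = 20 × 4 = 80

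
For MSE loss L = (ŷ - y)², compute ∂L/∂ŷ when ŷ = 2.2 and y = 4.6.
∂L/∂ŷ = -4.8

∂L/∂ŷ = 2(ŷ - y) = 2(2.2 - 4.6) = 2(-2.4) = -4.8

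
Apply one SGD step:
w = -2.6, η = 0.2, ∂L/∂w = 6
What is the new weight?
w_new = -3.8

w_new = w - η·∂L/∂w = -2.6 - 0.2×(6) = -2.6 - (1.2) = -3.8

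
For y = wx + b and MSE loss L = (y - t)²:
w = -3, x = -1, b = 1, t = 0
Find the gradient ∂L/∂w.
∂L/∂w = -8

y = wx + b = (-3)(-1) + 1 = 4
∂L/∂y = 2(y - t) = 2(4 - 0) = 8
∂y/∂w = x = -1
∂L/∂w = ∂L/∂y · ∂y/∂w = 8 × -1 = -8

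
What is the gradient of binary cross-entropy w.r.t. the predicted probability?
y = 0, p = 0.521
∂L/∂p = 2.088

∂L/∂p = -y/p + (1-y)/(1-p) = 0 + 1/0.479 = 2.088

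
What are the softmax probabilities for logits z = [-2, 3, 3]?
p = [0.0034, 0.4983, 0.4983]

exp(z) = [0.1353, 20.09, 20.09]
Sum = 40.31
p = [0.0034, 0.4983, 0.4983]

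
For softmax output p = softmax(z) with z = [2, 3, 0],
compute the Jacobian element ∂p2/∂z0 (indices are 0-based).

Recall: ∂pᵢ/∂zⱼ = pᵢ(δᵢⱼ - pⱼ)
∂p2/∂z0 = -0.009113

p = softmax(z) = [0.2595, 0.7054, 0.03512]
p2 = 0.03512, p0 = 0.2595

∂p2/∂z0 = -p2 × p0 = -0.03512 × 0.2595 = -0.009113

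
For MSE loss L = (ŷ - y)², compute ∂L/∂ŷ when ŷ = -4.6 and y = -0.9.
∂L/∂ŷ = -7.4

∂L/∂ŷ = 2(ŷ - y) = 2(-4.6 - -0.9) = 2(-3.7) = -7.4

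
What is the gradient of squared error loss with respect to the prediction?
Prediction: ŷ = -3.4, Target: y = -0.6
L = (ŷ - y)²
∂L/∂ŷ = -5.6

∂L/∂ŷ = 2(ŷ - y) = 2(-3.4 - -0.6) = 2(-2.8) = -5.6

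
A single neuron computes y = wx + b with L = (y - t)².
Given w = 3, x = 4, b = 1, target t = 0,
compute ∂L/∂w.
∂L/∂w = 104

y = wx + b = (3)(4) + 1 = 13
∂L/∂y = 2(y - t) = 2(13 - 0) = 26
∂y/∂w = x = 4
∂L/∂w = ∂L/∂y · ∂y/∂w = 26 × 4 = 104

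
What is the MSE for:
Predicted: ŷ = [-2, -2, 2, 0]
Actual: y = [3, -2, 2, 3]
MSE = 8.5

MSE = (1/4)((-2-3)² + (-2--2)² + (2-2)² + (0-3)²) = (1/4)(25 + 0 + 0 + 9) = 8.5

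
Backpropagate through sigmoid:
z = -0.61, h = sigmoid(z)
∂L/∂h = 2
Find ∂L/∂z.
∂L/∂z = 0.4562

σ(-0.61) = 0.3521
σ'(-0.61) = σ(-0.61)(1 - σ(-0.61)) = 0.3521 × 0.6479 = 0.2281
∂L/∂z = ∂L/∂h · σ'(z) = 2 × 0.2281 = 0.4562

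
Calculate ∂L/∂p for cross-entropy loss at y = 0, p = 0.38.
∂L/∂p = 1.613

∂L/∂p = -y/p + (1-y)/(1-p) = 0 + 1/0.62 = 1.613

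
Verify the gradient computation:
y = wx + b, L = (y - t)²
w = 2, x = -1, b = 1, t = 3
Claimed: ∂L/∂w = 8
Correct

y = (2)(-1) + 1 = -1
∂L/∂y = 2(y - t) = 2(-1 - 3) = -8
∂y/∂w = x = -1
∂L/∂w = -8 × -1 = 8

Claimed value: 8
Correct: The correct gradient is 8.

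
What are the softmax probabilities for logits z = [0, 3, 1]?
p = [0.042, 0.8438, 0.1142]

exp(z) = [1, 20.09, 2.718]
Sum = 23.8
p = [0.042, 0.8438, 0.1142]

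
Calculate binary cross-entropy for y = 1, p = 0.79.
L = 0.2357

L = -1·log(0.79) - 0·log(0.21) = -log(0.79) = 0.2357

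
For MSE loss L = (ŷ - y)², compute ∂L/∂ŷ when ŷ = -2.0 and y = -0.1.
∂L/∂ŷ = -3.8

∂L/∂ŷ = 2(ŷ - y) = 2(-2.0 - -0.1) = 2(-1.9) = -3.8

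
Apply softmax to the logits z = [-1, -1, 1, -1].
p = [0.0963, 0.0963, 0.7112, 0.0963]

exp(z) = [0.3679, 0.3679, 2.718, 0.3679]
Sum = 3.822
p = [0.0963, 0.0963, 0.7112, 0.0963]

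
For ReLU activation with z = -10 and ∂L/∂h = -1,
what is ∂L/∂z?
∂L/∂z = 0

h = ReLU(-10) = 0
Since z < 0: ∂h/∂z = 0
∂L/∂z = ∂L/∂h · ∂h/∂z = -1 × 0 = 0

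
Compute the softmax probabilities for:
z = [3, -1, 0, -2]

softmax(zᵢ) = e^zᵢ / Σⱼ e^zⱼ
p = [0.9304, 0.017, 0.0463, 0.0063]

exp(z) = [20.09, 0.3679, 1, 0.1353]
Sum = 21.59
p = [0.9304, 0.017, 0.0463, 0.0063]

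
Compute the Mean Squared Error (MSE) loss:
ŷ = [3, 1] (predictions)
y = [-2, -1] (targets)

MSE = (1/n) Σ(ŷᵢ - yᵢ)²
MSE = 14.5

MSE = (1/2)((3--2)² + (1--1)²) = (1/2)(25 + 4) = 14.5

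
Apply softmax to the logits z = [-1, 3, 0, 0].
p = [0.0164, 0.8945, 0.0445, 0.0445]

exp(z) = [0.3679, 20.09, 1, 1]
Sum = 22.45
p = [0.0164, 0.8945, 0.0445, 0.0445]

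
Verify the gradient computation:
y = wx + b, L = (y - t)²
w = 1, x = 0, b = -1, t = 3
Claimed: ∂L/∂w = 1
Incorrect

y = (1)(0) + -1 = -1
∂L/∂y = 2(y - t) = 2(-1 - 3) = -8
∂y/∂w = x = 0
∂L/∂w = -8 × 0 = 0

Claimed value: 1
Incorrect: The correct gradient is 0.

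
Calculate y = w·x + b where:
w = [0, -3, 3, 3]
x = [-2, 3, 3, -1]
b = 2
y = -1

y = (0)(-2) + (-3)(3) + (3)(3) + (3)(-1) + 2 = -1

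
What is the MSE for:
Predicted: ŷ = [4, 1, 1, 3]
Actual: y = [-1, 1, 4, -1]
MSE = 12.5

MSE = (1/4)((4--1)² + (1-1)² + (1-4)² + (3--1)²) = (1/4)(25 + 0 + 9 + 16) = 12.5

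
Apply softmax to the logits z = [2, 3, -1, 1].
p = [0.2418, 0.6572, 0.012, 0.0889]

exp(z) = [7.389, 20.09, 0.3679, 2.718]
Sum = 30.56
p = [0.2418, 0.6572, 0.012, 0.0889]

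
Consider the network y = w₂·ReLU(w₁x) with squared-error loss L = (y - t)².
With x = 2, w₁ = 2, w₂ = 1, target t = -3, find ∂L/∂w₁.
∂L/∂w₁ = 28

Forward pass:
z = w₁x = 2×2 = 4
h = ReLU(4) = 4
y = w₂h = 1×4 = 4

Backward pass:
∂L/∂y = 2(y - t) = 2(4 - -3) = 14
∂y/∂h = w₂ = 1
∂h/∂z = 1 (ReLU derivative)
∂z/∂w₁ = x = 2

∂L/∂w₁ = 14 × 1 × 1 × 2 = 28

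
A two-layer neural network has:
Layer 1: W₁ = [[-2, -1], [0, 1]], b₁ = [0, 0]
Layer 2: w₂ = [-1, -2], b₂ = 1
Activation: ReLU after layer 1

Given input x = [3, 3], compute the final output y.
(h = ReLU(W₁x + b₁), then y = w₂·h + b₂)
y = -5

Layer 1 pre-activation: z₁ = [-9, 3]
After ReLU: h = [0, 3]
Layer 2 output: y = -1×0 + -2×3 + 1 = -5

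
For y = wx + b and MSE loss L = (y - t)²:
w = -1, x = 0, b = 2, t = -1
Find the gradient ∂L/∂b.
∂L/∂b = 6

y = wx + b = (-1)(0) + 2 = 2
∂L/∂y = 2(y - t) = 2(2 - -1) = 6
∂y/∂b = 1
∂L/∂b = ∂L/∂y · ∂y/∂b = 6 × 1 = 6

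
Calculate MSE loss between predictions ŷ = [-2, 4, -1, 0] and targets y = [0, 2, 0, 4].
MSE = 6.25

MSE = (1/4)((-2-0)² + (4-2)² + (-1-0)² + (0-4)²) = (1/4)(4 + 4 + 1 + 16) = 6.25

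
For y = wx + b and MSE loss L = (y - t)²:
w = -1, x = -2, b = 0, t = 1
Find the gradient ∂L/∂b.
∂L/∂b = 2

y = wx + b = (-1)(-2) + 0 = 2
∂L/∂y = 2(y - t) = 2(2 - 1) = 2
∂y/∂b = 1
∂L/∂b = ∂L/∂y · ∂y/∂b = 2 × 1 = 2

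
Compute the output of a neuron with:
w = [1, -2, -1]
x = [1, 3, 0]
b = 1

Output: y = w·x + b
y = -4

y = (1)(1) + (-2)(3) + (-1)(0) + 1 = -4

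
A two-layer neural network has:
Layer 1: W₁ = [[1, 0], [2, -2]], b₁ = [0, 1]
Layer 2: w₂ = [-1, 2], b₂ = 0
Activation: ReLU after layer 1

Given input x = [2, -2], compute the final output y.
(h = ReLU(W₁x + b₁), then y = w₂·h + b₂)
y = 16

Layer 1 pre-activation: z₁ = [2, 9]
After ReLU: h = [2, 9]
Layer 2 output: y = -1×2 + 2×9 + 0 = 16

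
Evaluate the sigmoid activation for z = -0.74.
0.323

sigmoid(-0.74) = 1/(1 + e^(0.74)) = 1/(1 + 2.096) = 0.323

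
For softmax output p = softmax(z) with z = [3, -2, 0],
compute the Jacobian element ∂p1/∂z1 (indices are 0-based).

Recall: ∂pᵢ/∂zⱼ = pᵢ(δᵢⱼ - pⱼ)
∂p1/∂z1 = 0.006337

p = softmax(z) = [0.9465, 0.006377, 0.04712]
p1 = 0.006377

∂p1/∂z1 = p1(1 - p1) = 0.006377 × (1 - 0.006377) = 0.006337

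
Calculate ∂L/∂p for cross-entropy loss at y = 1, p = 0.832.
∂L/∂p = -1.202

∂L/∂p = -y/p + (1-y)/(1-p) = -1/0.832 + 0 = -1.202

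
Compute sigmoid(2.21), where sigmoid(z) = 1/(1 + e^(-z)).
0.9011

sigmoid(2.21) = 1/(1 + e^(-2.21)) = 1/(1 + 0.1097) = 0.9011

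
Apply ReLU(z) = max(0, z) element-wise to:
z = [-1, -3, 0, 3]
h = [0, 0, 0, 3]

ReLU applied element-wise: max(0,-1)=0, max(0,-3)=0, max(0,0)=0, max(0,3)=3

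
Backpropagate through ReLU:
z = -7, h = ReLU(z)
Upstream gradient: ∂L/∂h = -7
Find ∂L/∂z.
∂L/∂z = 0

h = ReLU(-7) = 0
Since z < 0: ∂h/∂z = 0
∂L/∂z = ∂L/∂h · ∂h/∂z = -7 × 0 = 0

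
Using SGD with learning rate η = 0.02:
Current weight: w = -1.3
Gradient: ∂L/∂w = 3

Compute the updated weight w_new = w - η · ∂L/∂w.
w_new = -1.36

w_new = w - η·∂L/∂w = -1.3 - 0.02×(3) = -1.3 - (0.06) = -1.36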